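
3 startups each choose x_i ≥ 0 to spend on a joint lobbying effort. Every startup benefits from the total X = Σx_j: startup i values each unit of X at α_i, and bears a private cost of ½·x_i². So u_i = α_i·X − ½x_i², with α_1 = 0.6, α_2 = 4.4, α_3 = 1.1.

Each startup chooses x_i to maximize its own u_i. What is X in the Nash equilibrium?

6.1

Startup i's FOC: ∂u_i/∂x_i = α_i − x_i = 0, so x_i* = α_i.
NE contributions = (0.6, 4.4, 1.1); X = 6.1.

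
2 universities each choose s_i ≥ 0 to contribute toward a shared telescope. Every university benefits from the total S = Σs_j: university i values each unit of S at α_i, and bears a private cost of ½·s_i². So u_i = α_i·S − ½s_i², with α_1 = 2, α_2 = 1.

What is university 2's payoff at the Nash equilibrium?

University i's FOC: ∂u_i/∂s_i = α_i − s_i = 0, so s_i* = α_i.
NE contributions = (2, 1); S = 3.
u_2 = α_2·S − ½·(s_2)² = 1·3 − ½·1² = 2.5.

2.5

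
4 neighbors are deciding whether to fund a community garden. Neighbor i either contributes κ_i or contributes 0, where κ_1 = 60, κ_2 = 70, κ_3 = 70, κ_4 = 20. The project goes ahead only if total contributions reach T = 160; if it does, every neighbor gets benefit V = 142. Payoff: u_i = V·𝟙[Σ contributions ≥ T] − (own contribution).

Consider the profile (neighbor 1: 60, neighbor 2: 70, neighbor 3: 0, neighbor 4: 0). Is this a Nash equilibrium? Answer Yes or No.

Total = 130 < 160: not provided.
Neighbor 1 (pledges 60, payoff -60): dropping to 0 → total 70, payoff 0. Profitable deviation.

No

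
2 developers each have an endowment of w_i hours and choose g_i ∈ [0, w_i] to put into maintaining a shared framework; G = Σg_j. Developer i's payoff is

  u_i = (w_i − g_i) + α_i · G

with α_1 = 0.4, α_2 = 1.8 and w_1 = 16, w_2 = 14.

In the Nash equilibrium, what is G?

∂u_i/∂g_i = α_i − 1, so developer i contributes w_i if α_i > 1, else 0.
α_i > 1 for i ∈ {2}; NE contributions (0, 14), G = 14.

14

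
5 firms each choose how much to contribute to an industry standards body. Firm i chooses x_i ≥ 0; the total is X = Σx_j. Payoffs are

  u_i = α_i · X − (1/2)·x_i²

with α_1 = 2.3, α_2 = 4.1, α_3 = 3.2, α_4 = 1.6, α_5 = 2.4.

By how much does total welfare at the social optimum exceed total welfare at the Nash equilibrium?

Firm i's FOC: ∂u_i/∂x_i = α_i − x_i = 0, so x_i* = α_i.
NE contributions = (2.3, 4.1, 3.2, 1.6, 2.4); X = 13.6.
W^NE = (Σα)·X − ½Σα_i² = 13.6² − ½·40.66 = 164.63.
Planner sets x_i = Σα_j = 13.6 for every i, so X^SO = 5·13.6 = 68.
W^SO = (Σα)·X^SO − ½·5·(Σα)² = (5/2)·13.6² = 462.4.
Deadweight loss = W^SO − W^NE = 297.77.

297.77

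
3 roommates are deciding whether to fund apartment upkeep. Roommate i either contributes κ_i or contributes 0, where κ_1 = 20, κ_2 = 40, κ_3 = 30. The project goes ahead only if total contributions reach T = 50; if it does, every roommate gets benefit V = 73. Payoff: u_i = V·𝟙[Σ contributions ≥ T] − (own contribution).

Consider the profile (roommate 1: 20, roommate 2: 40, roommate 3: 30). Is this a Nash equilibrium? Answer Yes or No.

Total = 90 ≥ 50: provided.
Roommate 1 (pledges 20, payoff 53): dropping to 0 → total 70, payoff 73. Profitable deviation.

No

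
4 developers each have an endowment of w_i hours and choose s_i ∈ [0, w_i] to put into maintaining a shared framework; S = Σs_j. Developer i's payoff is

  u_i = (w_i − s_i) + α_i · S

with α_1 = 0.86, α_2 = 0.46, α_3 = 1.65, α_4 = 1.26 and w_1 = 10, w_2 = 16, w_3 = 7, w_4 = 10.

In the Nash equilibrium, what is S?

17

∂u_i/∂s_i = α_i − 1, so developer i contributes w_i if α_i > 1, else 0.
α_i > 1 for i ∈ {3, 4}; NE contributions (0, 0, 7, 10), S = 17.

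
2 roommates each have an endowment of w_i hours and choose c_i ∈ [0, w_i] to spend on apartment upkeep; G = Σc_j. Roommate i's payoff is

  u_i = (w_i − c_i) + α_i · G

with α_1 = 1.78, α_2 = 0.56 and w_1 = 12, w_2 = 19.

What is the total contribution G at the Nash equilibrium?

∂u_i/∂c_i = α_i − 1, so roommate i contributes w_i if α_i > 1, else 0.
α_i > 1 for i ∈ {1}; NE contributions (12, 0), G = 12.

12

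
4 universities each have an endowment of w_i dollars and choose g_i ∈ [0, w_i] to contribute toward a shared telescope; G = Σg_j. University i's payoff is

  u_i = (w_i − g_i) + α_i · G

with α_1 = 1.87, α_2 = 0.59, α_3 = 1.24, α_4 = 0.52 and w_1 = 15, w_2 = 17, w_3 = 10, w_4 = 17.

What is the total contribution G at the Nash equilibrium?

25

∂u_i/∂g_i = α_i − 1, so university i contributes w_i if α_i > 1, else 0.
α_i > 1 for i ∈ {1, 3}; NE contributions (15, 0, 10, 0), G = 25.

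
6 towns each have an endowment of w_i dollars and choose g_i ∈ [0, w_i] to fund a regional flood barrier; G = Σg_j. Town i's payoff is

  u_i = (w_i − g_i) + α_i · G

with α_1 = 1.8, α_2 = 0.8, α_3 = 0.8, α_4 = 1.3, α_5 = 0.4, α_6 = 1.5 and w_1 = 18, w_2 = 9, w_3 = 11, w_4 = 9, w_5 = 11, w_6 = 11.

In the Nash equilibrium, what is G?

∂u_i/∂g_i = α_i − 1, so town i contributes w_i if α_i > 1, else 0.
α_i > 1 for i ∈ {1, 4, 6}; NE contributions (18, 0, 0, 9, 0, 11), G = 38.

38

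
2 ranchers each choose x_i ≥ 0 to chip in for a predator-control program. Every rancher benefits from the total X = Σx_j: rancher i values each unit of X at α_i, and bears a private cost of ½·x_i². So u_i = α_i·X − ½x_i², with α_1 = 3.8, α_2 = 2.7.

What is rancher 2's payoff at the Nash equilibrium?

13.905

Rancher i's FOC: ∂u_i/∂x_i = α_i − x_i = 0, so x_i* = α_i.
NE contributions = (3.8, 2.7); X = 6.5.
u_2 = α_2·X − ½·(x_2)² = 2.7·6.5 − ½·2.7² = 13.905.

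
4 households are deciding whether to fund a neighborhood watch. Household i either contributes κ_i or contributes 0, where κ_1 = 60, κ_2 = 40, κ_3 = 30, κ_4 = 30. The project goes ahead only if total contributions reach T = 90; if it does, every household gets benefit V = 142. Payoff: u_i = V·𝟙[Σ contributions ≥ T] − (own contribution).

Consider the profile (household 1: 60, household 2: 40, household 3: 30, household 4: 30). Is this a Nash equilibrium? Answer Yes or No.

Total = 160 ≥ 90: provided.
Household 1 (pledges 60, payoff 82): dropping to 0 → total 100, payoff 142. Profitable deviation.

No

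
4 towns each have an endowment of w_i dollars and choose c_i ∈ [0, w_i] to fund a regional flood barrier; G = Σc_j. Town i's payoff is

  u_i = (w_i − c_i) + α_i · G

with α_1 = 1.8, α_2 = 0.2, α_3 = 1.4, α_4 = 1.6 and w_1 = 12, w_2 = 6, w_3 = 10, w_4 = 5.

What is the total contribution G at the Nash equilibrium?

27

∂u_i/∂c_i = α_i − 1, so town i contributes w_i if α_i > 1, else 0.
α_i > 1 for i ∈ {1, 3, 4}; NE contributions (12, 0, 10, 5), G = 27.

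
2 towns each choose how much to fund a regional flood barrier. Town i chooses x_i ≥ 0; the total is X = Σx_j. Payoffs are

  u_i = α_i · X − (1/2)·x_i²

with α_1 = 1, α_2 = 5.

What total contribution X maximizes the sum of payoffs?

Planner FOC: ∂(Σu_j)/∂x_i = (Σα_j) − x_i = 0, so x_i^SO = Σα_j = 6 for every i; X^SO = 12.

12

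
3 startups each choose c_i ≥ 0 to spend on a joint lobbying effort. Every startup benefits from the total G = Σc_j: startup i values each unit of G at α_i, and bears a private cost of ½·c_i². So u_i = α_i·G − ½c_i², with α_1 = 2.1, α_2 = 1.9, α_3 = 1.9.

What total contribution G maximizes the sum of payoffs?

Planner FOC: ∂(Σu_j)/∂c_i = (Σα_j) − c_i = 0, so c_i^SO = Σα_j = 5.9 for every i; G^SO = 17.7.

17.7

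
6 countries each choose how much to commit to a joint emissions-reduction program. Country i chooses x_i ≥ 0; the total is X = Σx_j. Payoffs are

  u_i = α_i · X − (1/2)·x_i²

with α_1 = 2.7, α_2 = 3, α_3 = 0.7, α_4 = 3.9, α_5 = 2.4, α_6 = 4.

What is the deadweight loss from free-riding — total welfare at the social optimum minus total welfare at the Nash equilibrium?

584.655

Country i's FOC: ∂u_i/∂x_i = α_i − x_i = 0, so x_i* = α_i.
NE contributions = (2.7, 3, 0.7, 3.9, 2.4, 4); X = 16.7.
W^NE = (Σα)·X − ½Σα_i² = 16.7² − ½·53.75 = 252.015.
Planner sets x_i = Σα_j = 16.7 for every i, so X^SO = 6·16.7 = 100.2.
W^SO = (Σα)·X^SO − ½·6·(Σα)² = (6/2)·16.7² = 836.67.
Deadweight loss = W^SO − W^NE = 584.655.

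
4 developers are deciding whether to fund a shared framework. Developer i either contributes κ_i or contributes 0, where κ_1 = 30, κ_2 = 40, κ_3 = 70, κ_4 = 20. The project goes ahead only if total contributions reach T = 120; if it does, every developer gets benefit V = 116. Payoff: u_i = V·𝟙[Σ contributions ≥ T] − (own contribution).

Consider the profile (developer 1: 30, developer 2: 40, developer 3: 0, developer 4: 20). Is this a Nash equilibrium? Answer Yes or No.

Total = 90 < 120: not provided.
Developer 1 (pledges 30, payoff -30): dropping to 0 → total 60, payoff 0. Profitable deviation.

No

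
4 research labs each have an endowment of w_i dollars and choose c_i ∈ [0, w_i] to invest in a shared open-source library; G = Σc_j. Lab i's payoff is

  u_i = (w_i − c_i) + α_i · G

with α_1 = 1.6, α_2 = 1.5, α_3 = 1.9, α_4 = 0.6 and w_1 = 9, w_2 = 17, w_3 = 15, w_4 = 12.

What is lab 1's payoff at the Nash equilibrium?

65.6

∂u_i/∂c_i = α_i − 1, so lab i contributes w_i if α_i > 1, else 0.
α_i > 1 for i ∈ {1, 2, 3}; NE contributions (9, 17, 15, 0), G = 41.
u_1 = (9 − 9) + 1.6·41 = 65.6.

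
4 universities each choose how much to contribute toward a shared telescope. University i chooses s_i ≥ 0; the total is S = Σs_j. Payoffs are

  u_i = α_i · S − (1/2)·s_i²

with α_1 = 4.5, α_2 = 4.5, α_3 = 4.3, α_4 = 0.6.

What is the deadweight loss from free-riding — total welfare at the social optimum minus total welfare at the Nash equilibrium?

University i's FOC: ∂u_i/∂s_i = α_i − s_i = 0, so s_i* = α_i.
NE contributions = (4.5, 4.5, 4.3, 0.6); S = 13.9.
W^NE = (Σα)·S − ½Σα_i² = 13.9² − ½·59.35 = 163.535.
Planner sets s_i = Σα_j = 13.9 for every i, so S^SO = 4·13.9 = 55.6.
W^SO = (Σα)·S^SO − ½·4·(Σα)² = (4/2)·13.9² = 386.42.
Deadweight loss = W^SO − W^NE = 222.885.

222.885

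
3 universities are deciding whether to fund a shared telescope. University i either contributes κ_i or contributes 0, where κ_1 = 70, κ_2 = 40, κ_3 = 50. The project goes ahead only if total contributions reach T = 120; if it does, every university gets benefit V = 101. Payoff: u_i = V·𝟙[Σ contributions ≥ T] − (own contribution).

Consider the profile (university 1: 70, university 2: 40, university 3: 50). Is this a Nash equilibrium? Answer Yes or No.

No

Total = 160 ≥ 120: provided.
University 1 (pledges 70, payoff 31): dropping to 0 → total 90, payoff 0. No gain.
University 2 (pledges 40, payoff 61): dropping to 0 → total 120, payoff 101. Profitable deviation.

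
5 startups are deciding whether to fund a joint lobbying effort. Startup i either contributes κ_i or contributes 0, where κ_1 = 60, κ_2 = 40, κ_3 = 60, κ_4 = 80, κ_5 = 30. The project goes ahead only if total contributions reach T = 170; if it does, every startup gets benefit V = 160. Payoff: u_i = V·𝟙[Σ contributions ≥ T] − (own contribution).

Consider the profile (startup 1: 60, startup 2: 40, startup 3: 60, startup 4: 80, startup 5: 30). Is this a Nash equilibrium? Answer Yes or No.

Total = 270 ≥ 170: provided.
Startup 1 (pledges 60, payoff 100): dropping to 0 → total 210, payoff 160. Profitable deviation.

No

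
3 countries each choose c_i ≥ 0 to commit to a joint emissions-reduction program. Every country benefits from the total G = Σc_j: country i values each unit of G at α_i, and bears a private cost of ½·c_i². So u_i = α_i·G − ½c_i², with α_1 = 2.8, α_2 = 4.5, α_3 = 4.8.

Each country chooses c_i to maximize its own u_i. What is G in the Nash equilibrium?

12.1

Country i's FOC: ∂u_i/∂c_i = α_i − c_i = 0, so c_i* = α_i.
NE contributions = (2.8, 4.5, 4.8); G = 12.1.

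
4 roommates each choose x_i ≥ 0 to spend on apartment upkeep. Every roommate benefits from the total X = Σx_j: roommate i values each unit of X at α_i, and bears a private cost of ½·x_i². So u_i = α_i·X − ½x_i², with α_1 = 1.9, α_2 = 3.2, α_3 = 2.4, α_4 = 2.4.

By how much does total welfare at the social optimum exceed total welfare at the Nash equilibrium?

Roommate i's FOC: ∂u_i/∂x_i = α_i − x_i = 0, so x_i* = α_i.
NE contributions = (1.9, 3.2, 2.4, 2.4); X = 9.9.
W^NE = (Σα)·X − ½Σα_i² = 9.9² − ½·25.37 = 85.325.
Planner sets x_i = Σα_j = 9.9 for every i, so X^SO = 4·9.9 = 39.6.
W^SO = (Σα)·X^SO − ½·4·(Σα)² = (4/2)·9.9² = 196.02.
Deadweight loss = W^SO − W^NE = 110.695.

110.695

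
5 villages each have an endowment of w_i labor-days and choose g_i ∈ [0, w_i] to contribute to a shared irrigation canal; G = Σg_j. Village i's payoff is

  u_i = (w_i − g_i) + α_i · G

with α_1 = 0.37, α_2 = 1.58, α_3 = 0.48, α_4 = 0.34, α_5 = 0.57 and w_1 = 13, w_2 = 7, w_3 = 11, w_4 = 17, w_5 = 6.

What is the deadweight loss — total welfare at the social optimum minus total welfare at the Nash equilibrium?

∂u_i/∂g_i = α_i − 1, so village i contributes w_i if α_i > 1, else 0.
α_i > 1 for i ∈ {2}; NE contributions (0, 7, 0, 0, 0), G = 7.
W^NE = Σw_i − G^NE + (Σα_i)·G^NE = 54 + 2.34·7 = 70.38.
Planner: ∂(Σu_j)/∂g_i = Σα_j − 1 = 2.34 > 0, so everyone contributes w_i; G^SO = 54, W^SO = 54 + 2.34·54 = 180.36.
Deadweight loss = 109.98.

109.98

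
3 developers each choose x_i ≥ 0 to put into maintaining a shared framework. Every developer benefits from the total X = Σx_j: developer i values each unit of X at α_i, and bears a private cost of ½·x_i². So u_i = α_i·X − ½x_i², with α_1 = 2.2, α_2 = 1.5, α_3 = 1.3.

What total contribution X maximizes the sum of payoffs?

15

Planner FOC: ∂(Σu_j)/∂x_i = (Σα_j) − x_i = 0, so x_i^SO = Σα_j = 5 for every i; X^SO = 15.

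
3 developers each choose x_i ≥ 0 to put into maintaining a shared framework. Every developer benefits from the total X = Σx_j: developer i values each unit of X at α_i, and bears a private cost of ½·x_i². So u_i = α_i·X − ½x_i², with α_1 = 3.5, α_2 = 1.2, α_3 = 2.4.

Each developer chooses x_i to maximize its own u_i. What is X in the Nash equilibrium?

7.1

Developer i's FOC: ∂u_i/∂x_i = α_i − x_i = 0, so x_i* = α_i.
NE contributions = (3.5, 1.2, 2.4); X = 7.1.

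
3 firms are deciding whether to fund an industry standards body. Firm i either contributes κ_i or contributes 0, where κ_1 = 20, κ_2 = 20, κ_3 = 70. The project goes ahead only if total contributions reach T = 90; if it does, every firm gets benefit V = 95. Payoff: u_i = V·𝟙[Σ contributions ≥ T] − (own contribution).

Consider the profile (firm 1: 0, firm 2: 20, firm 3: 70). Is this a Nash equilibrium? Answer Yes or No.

Yes

Total = 90 ≥ 90: provided.
Firm 1 (pledges 0, payoff 95): pledging 20 → total 110, payoff 75. No gain.
Firm 2 (pledges 20, payoff 75): dropping to 0 → total 70, payoff 0. No gain.
Firm 3 (pledges 70, payoff 25): dropping to 0 → total 20, payoff 0. No gain.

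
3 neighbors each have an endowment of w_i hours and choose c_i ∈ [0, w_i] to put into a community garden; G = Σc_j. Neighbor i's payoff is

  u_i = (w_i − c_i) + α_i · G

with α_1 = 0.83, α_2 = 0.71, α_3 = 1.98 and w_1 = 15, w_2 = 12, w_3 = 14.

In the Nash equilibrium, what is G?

∂u_i/∂c_i = α_i − 1, so neighbor i contributes w_i if α_i > 1, else 0.
α_i > 1 for i ∈ {3}; NE contributions (0, 0, 14), G = 14.

14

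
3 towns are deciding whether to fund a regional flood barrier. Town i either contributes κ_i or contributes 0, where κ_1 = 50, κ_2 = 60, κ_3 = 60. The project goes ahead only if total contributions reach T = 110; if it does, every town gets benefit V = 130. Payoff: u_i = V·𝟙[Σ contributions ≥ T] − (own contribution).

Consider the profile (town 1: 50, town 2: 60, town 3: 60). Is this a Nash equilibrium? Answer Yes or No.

Total = 170 ≥ 110: provided.
Town 1 (pledges 50, payoff 80): dropping to 0 → total 120, payoff 130. Profitable deviation.

No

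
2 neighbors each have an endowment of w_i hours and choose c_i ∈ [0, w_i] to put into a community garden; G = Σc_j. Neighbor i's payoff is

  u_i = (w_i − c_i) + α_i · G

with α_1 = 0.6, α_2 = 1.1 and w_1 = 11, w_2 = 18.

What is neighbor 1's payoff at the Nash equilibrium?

∂u_i/∂c_i = α_i − 1, so neighbor i contributes w_i if α_i > 1, else 0.
α_i > 1 for i ∈ {2}; NE contributions (0, 18), G = 18.
u_1 = (11 − 0) + 0.6·18 = 21.8.

21.8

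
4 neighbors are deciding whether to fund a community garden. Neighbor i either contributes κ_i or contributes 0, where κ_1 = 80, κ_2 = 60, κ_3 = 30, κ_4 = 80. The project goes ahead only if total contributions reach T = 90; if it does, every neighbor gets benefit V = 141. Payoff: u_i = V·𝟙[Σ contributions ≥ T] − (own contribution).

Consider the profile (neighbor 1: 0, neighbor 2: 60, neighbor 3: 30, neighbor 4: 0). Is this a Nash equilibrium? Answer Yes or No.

Yes

Total = 90 ≥ 90: provided.
Neighbor 1 (pledges 0, payoff 141): pledging 80 → total 170, payoff 61. No gain.
Neighbor 2 (pledges 60, payoff 81): dropping to 0 → total 30, payoff 0. No gain.
Neighbor 3 (pledges 30, payoff 111): dropping to 0 → total 60, payoff 0. No gain.
Neighbor 4 (pledges 0, payoff 141): pledging 80 → total 170, payoff 61. No gain.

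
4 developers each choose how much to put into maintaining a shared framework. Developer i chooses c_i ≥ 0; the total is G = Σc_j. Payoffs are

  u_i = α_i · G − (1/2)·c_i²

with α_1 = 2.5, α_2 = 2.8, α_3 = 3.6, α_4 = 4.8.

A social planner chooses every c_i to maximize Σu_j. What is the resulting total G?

Planner FOC: ∂(Σu_j)/∂c_i = (Σα_j) − c_i = 0, so c_i^SO = Σα_j = 13.7 for every i; G^SO = 54.8.

54.8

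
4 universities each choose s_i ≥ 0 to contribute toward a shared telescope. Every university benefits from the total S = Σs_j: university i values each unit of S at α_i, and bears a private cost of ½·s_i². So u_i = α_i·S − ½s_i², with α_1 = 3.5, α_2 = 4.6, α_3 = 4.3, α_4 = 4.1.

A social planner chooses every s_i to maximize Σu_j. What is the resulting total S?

66

Planner FOC: ∂(Σu_j)/∂s_i = (Σα_j) − s_i = 0, so s_i^SO = Σα_j = 16.5 for every i; S^SO = 66.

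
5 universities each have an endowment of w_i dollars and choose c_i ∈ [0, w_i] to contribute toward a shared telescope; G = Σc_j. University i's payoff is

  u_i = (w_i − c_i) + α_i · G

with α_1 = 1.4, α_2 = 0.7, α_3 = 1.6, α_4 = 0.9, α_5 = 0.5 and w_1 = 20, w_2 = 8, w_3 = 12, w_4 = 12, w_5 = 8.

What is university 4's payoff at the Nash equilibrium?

40.8

∂u_i/∂c_i = α_i − 1, so university i contributes w_i if α_i > 1, else 0.
α_i > 1 for i ∈ {1, 3}; NE contributions (20, 0, 12, 0, 0), G = 32.
u_4 = (12 − 0) + 0.9·32 = 40.8.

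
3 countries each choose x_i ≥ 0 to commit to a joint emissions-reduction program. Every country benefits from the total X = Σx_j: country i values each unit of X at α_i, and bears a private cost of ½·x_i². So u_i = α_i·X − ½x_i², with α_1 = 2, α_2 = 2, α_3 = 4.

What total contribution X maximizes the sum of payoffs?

24

Planner FOC: ∂(Σu_j)/∂x_i = (Σα_j) − x_i = 0, so x_i^SO = Σα_j = 8 for every i; X^SO = 24.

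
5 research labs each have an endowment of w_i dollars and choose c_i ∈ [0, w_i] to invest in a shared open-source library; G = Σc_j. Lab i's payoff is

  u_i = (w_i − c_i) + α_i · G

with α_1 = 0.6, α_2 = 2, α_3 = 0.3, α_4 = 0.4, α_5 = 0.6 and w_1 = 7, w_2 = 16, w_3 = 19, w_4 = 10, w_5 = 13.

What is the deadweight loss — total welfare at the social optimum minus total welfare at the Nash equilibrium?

142.1

∂u_i/∂c_i = α_i − 1, so lab i contributes w_i if α_i > 1, else 0.
α_i > 1 for i ∈ {2}; NE contributions (0, 16, 0, 0, 0), G = 16.
W^NE = Σw_i − G^NE + (Σα_i)·G^NE = 65 + 2.9·16 = 111.4.
Planner: ∂(Σu_j)/∂c_i = Σα_j − 1 = 2.9 > 0, so everyone contributes w_i; G^SO = 65, W^SO = 65 + 2.9·65 = 253.5.
Deadweight loss = 142.1.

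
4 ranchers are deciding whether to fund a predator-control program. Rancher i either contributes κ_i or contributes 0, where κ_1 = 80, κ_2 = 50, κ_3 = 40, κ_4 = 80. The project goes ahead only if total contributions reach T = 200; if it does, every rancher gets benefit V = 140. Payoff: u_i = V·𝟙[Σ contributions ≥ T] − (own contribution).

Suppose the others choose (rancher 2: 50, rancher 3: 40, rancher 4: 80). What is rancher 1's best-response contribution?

80

Others' total = 170. Contributing 80 brings total to 250 ≥ 200: gain V − κ_1 = 60.
Best response: 80.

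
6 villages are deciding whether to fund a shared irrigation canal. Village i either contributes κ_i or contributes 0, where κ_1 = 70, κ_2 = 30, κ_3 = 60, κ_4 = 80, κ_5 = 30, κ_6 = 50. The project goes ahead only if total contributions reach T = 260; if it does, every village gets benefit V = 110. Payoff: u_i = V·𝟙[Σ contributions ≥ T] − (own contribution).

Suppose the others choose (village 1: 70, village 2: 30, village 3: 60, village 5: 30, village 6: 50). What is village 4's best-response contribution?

80

Others' total = 240. Contributing 80 brings total to 320 ≥ 260: gain V − κ_4 = 30.
Best response: 80.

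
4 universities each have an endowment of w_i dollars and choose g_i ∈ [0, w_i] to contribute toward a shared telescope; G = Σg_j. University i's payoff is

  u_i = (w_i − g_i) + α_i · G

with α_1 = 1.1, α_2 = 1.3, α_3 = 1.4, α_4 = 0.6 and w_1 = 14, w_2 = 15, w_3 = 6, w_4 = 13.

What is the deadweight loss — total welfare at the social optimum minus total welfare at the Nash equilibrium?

∂u_i/∂g_i = α_i − 1, so university i contributes w_i if α_i > 1, else 0.
α_i > 1 for i ∈ {1, 2, 3}; NE contributions (14, 15, 6, 0), G = 35.
W^NE = Σw_i − G^NE + (Σα_i)·G^NE = 48 + 3.4·35 = 167.
Planner: ∂(Σu_j)/∂g_i = Σα_j − 1 = 3.4 > 0, so everyone contributes w_i; G^SO = 48, W^SO = 48 + 3.4·48 = 211.2.
Deadweight loss = 44.2.

44.2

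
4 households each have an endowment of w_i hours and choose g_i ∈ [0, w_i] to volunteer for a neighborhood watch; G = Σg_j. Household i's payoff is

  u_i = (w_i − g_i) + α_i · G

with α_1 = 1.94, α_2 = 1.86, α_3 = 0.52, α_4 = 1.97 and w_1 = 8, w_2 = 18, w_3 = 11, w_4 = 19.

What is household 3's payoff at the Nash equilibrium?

∂u_i/∂g_i = α_i − 1, so household i contributes w_i if α_i > 1, else 0.
α_i > 1 for i ∈ {1, 2, 4}; NE contributions (8, 18, 0, 19), G = 45.
u_3 = (11 − 0) + 0.52·45 = 34.4.

34.4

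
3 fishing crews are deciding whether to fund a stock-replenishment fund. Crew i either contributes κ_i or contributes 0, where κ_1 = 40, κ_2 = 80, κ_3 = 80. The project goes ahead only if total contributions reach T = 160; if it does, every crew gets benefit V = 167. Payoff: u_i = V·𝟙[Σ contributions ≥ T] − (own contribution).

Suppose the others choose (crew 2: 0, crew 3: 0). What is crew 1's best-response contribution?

Others' total = 0. Even contributing 40 gives 40 < 160: no benefit either way.
Best response: 0.

0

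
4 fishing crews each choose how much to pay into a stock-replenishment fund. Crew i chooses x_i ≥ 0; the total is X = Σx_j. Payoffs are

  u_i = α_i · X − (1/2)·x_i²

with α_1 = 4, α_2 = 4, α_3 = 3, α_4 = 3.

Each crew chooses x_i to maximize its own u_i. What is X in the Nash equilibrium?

Crew i's FOC: ∂u_i/∂x_i = α_i − x_i = 0, so x_i* = α_i.
NE contributions = (4, 4, 3, 3); X = 14.

14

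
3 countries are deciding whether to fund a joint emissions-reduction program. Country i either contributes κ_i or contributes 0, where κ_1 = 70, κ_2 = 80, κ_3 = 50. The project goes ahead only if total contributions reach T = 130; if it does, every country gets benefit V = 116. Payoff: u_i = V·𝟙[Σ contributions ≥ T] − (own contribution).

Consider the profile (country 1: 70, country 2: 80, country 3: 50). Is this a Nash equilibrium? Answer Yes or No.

Total = 200 ≥ 130: provided.
Country 1 (pledges 70, payoff 46): dropping to 0 → total 130, payoff 116. Profitable deviation.

No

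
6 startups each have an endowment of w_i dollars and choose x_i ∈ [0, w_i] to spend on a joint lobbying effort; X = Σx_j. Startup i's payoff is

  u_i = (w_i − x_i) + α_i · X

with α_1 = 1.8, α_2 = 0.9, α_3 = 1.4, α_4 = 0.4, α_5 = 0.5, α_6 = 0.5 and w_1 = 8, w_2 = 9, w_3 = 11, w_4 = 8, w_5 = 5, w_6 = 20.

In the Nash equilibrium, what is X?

19

∂u_i/∂x_i = α_i − 1, so startup i contributes w_i if α_i > 1, else 0.
α_i > 1 for i ∈ {1, 3}; NE contributions (8, 0, 11, 0, 0, 0), X = 19.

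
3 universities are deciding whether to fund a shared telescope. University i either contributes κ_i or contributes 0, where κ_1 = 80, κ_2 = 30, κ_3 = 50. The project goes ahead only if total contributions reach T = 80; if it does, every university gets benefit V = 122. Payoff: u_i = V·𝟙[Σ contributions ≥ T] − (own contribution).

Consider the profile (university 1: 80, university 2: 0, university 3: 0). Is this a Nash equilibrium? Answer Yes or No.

Total = 80 ≥ 80: provided.
University 1 (pledges 80, payoff 42): dropping to 0 → total 0, payoff 0. No gain.
University 2 (pledges 0, payoff 122): pledging 30 → total 110, payoff 92. No gain.
University 3 (pledges 0, payoff 122): pledging 50 → total 130, payoff 72. No gain.

Yes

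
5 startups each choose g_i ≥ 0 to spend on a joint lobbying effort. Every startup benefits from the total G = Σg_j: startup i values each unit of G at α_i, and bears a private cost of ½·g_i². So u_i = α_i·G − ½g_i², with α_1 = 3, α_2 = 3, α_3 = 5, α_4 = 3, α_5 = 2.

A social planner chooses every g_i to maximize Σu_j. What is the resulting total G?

80

Planner FOC: ∂(Σu_j)/∂g_i = (Σα_j) − g_i = 0, so g_i^SO = Σα_j = 16 for every i; G^SO = 80.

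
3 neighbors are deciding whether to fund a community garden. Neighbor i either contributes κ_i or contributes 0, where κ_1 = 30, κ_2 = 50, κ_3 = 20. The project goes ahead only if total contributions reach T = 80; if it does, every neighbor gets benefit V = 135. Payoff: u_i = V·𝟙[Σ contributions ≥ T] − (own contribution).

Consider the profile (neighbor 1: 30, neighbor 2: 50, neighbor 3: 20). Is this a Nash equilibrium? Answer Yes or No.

No

Total = 100 ≥ 80: provided.
Neighbor 1 (pledges 30, payoff 105): dropping to 0 → total 70, payoff 0. No gain.
Neighbor 2 (pledges 50, payoff 85): dropping to 0 → total 50, payoff 0. No gain.
Neighbor 3 (pledges 20, payoff 115): dropping to 0 → total 80, payoff 135. Profitable deviation.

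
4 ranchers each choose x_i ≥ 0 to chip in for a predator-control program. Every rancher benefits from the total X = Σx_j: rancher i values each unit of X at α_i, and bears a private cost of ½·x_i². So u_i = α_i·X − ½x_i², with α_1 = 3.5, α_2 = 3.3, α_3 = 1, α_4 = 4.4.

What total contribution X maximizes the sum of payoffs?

Planner FOC: ∂(Σu_j)/∂x_i = (Σα_j) − x_i = 0, so x_i^SO = Σα_j = 12.2 for every i; X^SO = 48.8.

48.8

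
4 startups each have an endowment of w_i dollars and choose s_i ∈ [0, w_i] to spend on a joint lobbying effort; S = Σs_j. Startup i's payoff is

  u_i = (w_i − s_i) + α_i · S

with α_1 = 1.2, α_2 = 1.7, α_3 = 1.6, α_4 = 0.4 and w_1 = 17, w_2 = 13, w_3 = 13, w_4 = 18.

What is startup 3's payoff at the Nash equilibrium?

68.8

∂u_i/∂s_i = α_i − 1, so startup i contributes w_i if α_i > 1, else 0.
α_i > 1 for i ∈ {1, 2, 3}; NE contributions (17, 13, 13, 0), S = 43.
u_3 = (13 − 13) + 1.6·43 = 68.8.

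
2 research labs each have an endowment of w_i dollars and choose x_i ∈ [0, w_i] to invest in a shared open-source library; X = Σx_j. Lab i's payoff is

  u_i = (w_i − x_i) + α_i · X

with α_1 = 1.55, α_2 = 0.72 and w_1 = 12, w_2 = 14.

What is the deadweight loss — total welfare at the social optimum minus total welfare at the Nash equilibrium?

∂u_i/∂x_i = α_i − 1, so lab i contributes w_i if α_i > 1, else 0.
α_i > 1 for i ∈ {1}; NE contributions (12, 0), X = 12.
W^NE = Σw_i − X^NE + (Σα_i)·X^NE = 26 + 1.27·12 = 41.24.
Planner: ∂(Σu_j)/∂x_i = Σα_j − 1 = 1.27 > 0, so everyone contributes w_i; X^SO = 26, W^SO = 26 + 1.27·26 = 59.02.
Deadweight loss = 17.78.

17.78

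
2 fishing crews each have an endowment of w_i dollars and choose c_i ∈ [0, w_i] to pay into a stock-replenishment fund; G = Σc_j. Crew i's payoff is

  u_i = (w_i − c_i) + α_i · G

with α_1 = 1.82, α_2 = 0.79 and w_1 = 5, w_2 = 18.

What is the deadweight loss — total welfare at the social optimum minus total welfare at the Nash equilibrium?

28.98

∂u_i/∂c_i = α_i − 1, so crew i contributes w_i if α_i > 1, else 0.
α_i > 1 for i ∈ {1}; NE contributions (5, 0), G = 5.
W^NE = Σw_i − G^NE + (Σα_i)·G^NE = 23 + 1.61·5 = 31.05.
Planner: ∂(Σu_j)/∂c_i = Σα_j − 1 = 1.61 > 0, so everyone contributes w_i; G^SO = 23, W^SO = 23 + 1.61·23 = 60.03.
Deadweight loss = 28.98.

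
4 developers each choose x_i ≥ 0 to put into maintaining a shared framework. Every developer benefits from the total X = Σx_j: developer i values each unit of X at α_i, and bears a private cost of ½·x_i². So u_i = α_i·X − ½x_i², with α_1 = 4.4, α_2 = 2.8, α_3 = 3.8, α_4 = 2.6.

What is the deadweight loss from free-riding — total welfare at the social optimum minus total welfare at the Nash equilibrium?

Developer i's FOC: ∂u_i/∂x_i = α_i − x_i = 0, so x_i* = α_i.
NE contributions = (4.4, 2.8, 3.8, 2.6); X = 13.6.
W^NE = (Σα)·X − ½Σα_i² = 13.6² − ½·48.4 = 160.76.
Planner sets x_i = Σα_j = 13.6 for every i, so X^SO = 4·13.6 = 54.4.
W^SO = (Σα)·X^SO − ½·4·(Σα)² = (4/2)·13.6² = 369.92.
Deadweight loss = W^SO − W^NE = 209.16.

209.16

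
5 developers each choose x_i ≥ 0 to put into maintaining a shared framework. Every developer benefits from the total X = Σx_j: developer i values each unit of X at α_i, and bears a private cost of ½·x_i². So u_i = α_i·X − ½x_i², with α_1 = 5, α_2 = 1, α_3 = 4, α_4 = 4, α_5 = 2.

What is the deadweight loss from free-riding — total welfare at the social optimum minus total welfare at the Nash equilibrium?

Developer i's FOC: ∂u_i/∂x_i = α_i − x_i = 0, so x_i* = α_i.
NE contributions = (5, 1, 4, 4, 2); X = 16.
W^NE = (Σα)·X − ½Σα_i² = 16² − ½·62 = 225.
Planner sets x_i = Σα_j = 16 for every i, so X^SO = 5·16 = 80.
W^SO = (Σα)·X^SO − ½·5·(Σα)² = (5/2)·16² = 640.
Deadweight loss = W^SO − W^NE = 415.

415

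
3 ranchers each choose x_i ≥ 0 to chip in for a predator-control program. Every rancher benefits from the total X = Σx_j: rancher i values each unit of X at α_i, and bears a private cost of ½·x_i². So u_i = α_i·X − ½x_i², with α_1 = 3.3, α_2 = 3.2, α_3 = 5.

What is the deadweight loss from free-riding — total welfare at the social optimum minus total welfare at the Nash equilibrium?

Rancher i's FOC: ∂u_i/∂x_i = α_i − x_i = 0, so x_i* = α_i.
NE contributions = (3.3, 3.2, 5); X = 11.5.
W^NE = (Σα)·X − ½Σα_i² = 11.5² − ½·46.13 = 109.185.
Planner sets x_i = Σα_j = 11.5 for every i, so X^SO = 3·11.5 = 34.5.
W^SO = (Σα)·X^SO − ½·3·(Σα)² = (3/2)·11.5² = 198.375.
Deadweight loss = W^SO − W^NE = 89.19.

89.19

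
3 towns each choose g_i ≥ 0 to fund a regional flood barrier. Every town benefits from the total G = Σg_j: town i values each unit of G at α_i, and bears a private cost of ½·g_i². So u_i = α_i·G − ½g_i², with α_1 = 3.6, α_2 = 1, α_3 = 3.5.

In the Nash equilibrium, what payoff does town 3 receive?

Town i's FOC: ∂u_i/∂g_i = α_i − g_i = 0, so g_i* = α_i.
NE contributions = (3.6, 1, 3.5); G = 8.1.
u_3 = α_3·G − ½·(g_3)² = 3.5·8.1 − ½·3.5² = 22.225.

22.225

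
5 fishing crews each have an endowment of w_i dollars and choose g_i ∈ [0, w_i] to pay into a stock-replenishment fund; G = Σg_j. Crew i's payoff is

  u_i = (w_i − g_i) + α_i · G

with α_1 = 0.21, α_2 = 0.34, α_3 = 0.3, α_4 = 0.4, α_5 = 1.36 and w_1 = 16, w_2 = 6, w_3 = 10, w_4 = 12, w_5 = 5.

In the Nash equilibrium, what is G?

∂u_i/∂g_i = α_i − 1, so crew i contributes w_i if α_i > 1, else 0.
α_i > 1 for i ∈ {5}; NE contributions (0, 0, 0, 0, 5), G = 5.

5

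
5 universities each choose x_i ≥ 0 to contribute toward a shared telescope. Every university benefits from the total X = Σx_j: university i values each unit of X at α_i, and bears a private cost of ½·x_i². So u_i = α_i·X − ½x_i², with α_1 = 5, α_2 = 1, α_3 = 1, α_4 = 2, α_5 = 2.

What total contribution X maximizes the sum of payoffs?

Planner FOC: ∂(Σu_j)/∂x_i = (Σα_j) − x_i = 0, so x_i^SO = Σα_j = 11 for every i; X^SO = 55.

55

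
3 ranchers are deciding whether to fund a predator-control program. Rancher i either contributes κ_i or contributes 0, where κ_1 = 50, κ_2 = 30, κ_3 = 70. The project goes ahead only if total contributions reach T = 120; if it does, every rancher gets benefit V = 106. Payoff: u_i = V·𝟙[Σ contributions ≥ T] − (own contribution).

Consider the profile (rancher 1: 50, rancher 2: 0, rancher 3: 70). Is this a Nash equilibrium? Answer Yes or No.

Yes

Total = 120 ≥ 120: provided.
Rancher 1 (pledges 50, payoff 56): dropping to 0 → total 70, payoff 0. No gain.
Rancher 2 (pledges 0, payoff 106): pledging 30 → total 150, payoff 76. No gain.
Rancher 3 (pledges 70, payoff 36): dropping to 0 → total 50, payoff 0. No gain.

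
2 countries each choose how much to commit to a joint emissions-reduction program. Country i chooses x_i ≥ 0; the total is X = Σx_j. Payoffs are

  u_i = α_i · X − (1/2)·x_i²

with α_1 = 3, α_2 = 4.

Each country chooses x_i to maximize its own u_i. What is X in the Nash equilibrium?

Country i's FOC: ∂u_i/∂x_i = α_i − x_i = 0, so x_i* = α_i.
NE contributions = (3, 4); X = 7.

7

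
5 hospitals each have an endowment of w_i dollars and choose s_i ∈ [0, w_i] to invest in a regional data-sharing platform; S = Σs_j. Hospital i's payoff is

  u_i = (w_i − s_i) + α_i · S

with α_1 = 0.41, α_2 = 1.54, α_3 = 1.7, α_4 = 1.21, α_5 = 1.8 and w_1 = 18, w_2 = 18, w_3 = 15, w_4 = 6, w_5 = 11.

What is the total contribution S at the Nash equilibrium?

50

∂u_i/∂s_i = α_i − 1, so hospital i contributes w_i if α_i > 1, else 0.
α_i > 1 for i ∈ {2, 3, 4, 5}; NE contributions (0, 18, 15, 6, 11), S = 50.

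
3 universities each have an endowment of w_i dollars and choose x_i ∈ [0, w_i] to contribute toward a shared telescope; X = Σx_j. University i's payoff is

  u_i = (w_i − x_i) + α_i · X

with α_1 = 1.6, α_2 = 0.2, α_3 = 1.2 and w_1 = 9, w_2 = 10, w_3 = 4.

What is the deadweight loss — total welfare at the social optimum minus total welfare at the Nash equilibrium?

∂u_i/∂x_i = α_i − 1, so university i contributes w_i if α_i > 1, else 0.
α_i > 1 for i ∈ {1, 3}; NE contributions (9, 0, 4), X = 13.
W^NE = Σw_i − X^NE + (Σα_i)·X^NE = 23 + 2·13 = 49.
Planner: ∂(Σu_j)/∂x_i = Σα_j − 1 = 2 > 0, so everyone contributes w_i; X^SO = 23, W^SO = 23 + 2·23 = 69.
Deadweight loss = 20.

20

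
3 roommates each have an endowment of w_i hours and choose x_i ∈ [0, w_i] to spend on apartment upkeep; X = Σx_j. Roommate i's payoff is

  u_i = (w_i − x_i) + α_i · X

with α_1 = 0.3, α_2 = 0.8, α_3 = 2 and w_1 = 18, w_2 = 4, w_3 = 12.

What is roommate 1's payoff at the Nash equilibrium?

21.6

∂u_i/∂x_i = α_i − 1, so roommate i contributes w_i if α_i > 1, else 0.
α_i > 1 for i ∈ {3}; NE contributions (0, 0, 12), X = 12.
u_1 = (18 − 0) + 0.3·12 = 21.6.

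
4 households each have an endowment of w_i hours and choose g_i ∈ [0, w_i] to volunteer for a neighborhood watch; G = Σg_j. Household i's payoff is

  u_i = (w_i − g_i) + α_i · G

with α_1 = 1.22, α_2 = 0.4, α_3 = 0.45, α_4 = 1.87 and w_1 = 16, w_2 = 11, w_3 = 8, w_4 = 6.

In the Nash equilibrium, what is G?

22

∂u_i/∂g_i = α_i − 1, so household i contributes w_i if α_i > 1, else 0.
α_i > 1 for i ∈ {1, 4}; NE contributions (16, 0, 0, 6), G = 22.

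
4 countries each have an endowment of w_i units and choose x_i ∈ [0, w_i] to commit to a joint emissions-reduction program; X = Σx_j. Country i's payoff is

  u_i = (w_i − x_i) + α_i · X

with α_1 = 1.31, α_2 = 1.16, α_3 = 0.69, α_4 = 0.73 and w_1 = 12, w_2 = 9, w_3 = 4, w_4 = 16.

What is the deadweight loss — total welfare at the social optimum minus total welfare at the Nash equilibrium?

57.8

∂u_i/∂x_i = α_i − 1, so country i contributes w_i if α_i > 1, else 0.
α_i > 1 for i ∈ {1, 2}; NE contributions (12, 9, 0, 0), X = 21.
W^NE = Σw_i − X^NE + (Σα_i)·X^NE = 41 + 2.89·21 = 101.69.
Planner: ∂(Σu_j)/∂x_i = Σα_j − 1 = 2.89 > 0, so everyone contributes w_i; X^SO = 41, W^SO = 41 + 2.89·41 = 159.49.
Deadweight loss = 57.8.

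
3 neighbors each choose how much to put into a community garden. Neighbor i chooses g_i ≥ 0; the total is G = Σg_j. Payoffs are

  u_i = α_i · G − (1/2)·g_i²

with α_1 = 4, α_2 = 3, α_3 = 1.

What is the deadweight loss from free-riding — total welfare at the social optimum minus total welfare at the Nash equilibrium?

45

Neighbor i's FOC: ∂u_i/∂g_i = α_i − g_i = 0, so g_i* = α_i.
NE contributions = (4, 3, 1); G = 8.
W^NE = (Σα)·G − ½Σα_i² = 8² − ½·26 = 51.
Planner sets g_i = Σα_j = 8 for every i, so G^SO = 3·8 = 24.
W^SO = (Σα)·G^SO − ½·3·(Σα)² = (3/2)·8² = 96.
Deadweight loss = W^SO − W^NE = 45.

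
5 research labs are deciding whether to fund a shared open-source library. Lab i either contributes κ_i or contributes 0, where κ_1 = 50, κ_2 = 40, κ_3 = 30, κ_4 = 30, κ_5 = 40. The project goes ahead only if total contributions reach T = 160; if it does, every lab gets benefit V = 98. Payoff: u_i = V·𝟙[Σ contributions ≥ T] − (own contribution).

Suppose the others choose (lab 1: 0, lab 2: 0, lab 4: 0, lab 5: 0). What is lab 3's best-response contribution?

0

Others' total = 0. Even contributing 30 gives 30 < 160: no benefit either way.
Best response: 0.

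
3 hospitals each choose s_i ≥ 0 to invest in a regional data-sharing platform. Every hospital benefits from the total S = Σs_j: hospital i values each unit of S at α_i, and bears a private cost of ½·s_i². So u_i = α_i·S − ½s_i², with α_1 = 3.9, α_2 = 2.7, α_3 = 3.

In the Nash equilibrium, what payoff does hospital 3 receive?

Hospital i's FOC: ∂u_i/∂s_i = α_i − s_i = 0, so s_i* = α_i.
NE contributions = (3.9, 2.7, 3); S = 9.6.
u_3 = α_3·S − ½·(s_3)² = 3·9.6 − ½·3² = 24.3.

24.3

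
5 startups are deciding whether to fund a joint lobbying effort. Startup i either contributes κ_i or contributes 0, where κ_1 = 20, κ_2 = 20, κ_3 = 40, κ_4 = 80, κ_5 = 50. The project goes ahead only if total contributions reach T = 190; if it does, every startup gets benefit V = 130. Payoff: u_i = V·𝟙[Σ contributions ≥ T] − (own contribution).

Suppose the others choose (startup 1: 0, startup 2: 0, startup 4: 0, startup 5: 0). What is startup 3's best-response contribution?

0

Others' total = 0. Even contributing 40 gives 40 < 190: no benefit either way.
Best response: 0.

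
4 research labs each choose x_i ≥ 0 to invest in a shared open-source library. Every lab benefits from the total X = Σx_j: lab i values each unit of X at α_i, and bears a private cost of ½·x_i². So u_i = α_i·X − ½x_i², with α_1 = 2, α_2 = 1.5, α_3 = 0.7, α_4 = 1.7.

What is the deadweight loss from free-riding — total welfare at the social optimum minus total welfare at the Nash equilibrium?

Lab i's FOC: ∂u_i/∂x_i = α_i − x_i = 0, so x_i* = α_i.
NE contributions = (2, 1.5, 0.7, 1.7); X = 5.9.
W^NE = (Σα)·X − ½Σα_i² = 5.9² − ½·9.63 = 29.995.
Planner sets x_i = Σα_j = 5.9 for every i, so X^SO = 4·5.9 = 23.6.
W^SO = (Σα)·X^SO − ½·4·(Σα)² = (4/2)·5.9² = 69.62.
Deadweight loss = W^SO − W^NE = 39.625.

39.625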